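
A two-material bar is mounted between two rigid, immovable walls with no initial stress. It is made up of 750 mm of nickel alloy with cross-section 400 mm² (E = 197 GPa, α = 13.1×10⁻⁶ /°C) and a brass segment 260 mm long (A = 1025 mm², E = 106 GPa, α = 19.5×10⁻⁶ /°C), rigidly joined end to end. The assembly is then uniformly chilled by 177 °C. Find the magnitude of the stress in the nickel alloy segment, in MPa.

σ ≈ 553 MPa (tensile)

If the supports were absent, the total length change would be Σ αᵢΔT Lᵢ = 13.1×10⁻⁶×177×750 + 19.5×10⁻⁶×177×260 = 2.636 mm.
Since the ends are fixed, an axial force P builds up, equal in every segment, with P · Σ Lᵢ/(AᵢEᵢ) = δ_free.
Σ Lᵢ/(AᵢEᵢ) = 750/(400×197×10³) + 260/(1025×106×10³) = 1.191×10⁻⁵ mm/N.
So P = 2.636 / 1.191×10⁻⁵ = 221.3 kN, tensile.
σ_{nickel alloy} = P / A = 221300 / 400 = 553.4 MPa.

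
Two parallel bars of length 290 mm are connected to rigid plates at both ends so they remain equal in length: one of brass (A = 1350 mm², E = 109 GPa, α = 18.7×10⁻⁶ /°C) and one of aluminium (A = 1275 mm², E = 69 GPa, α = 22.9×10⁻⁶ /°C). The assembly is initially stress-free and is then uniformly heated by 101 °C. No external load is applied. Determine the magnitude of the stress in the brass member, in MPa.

σ ≈ 17.3 MPa (tensile)

Both members must finish at the same length. With the larger α, the aluminium tends to over-expand; the plates restrain it, putting the aluminium in compression and the brass in tension. With no external load the two internal forces are equal and opposite, magnitude P.
Setting the final lengths equal and cancelling L: (α₁ − α₂)ΔT = P/(A₁E₁) + P/(A₂E₂).
|α₁ − α₂|·ΔT = 4.2×10⁻⁶ × 101 = 0.0004242.
1/(A₁E₁) + 1/(A₂E₂) = 1/(1350×109×10³) + 1/(1275×69×10³) = 1.816×10⁻⁸ N⁻¹.
So P = 0.0004242 / 1.816×10⁻⁸ = 23.36 kN.
σ_{brass} = P/A₁ = 23360/1350 = 17.3 MPa, tensile.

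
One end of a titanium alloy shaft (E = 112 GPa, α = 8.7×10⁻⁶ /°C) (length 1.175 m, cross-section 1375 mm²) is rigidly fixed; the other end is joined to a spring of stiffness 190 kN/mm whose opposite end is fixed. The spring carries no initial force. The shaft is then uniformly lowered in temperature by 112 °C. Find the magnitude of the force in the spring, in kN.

If the spring were absent the shaft would shorten by αΔT L = 8.7×10⁻⁶ × 112 × 1175 = 1.145 mm.
With a force P in the spring, the elastic change of the shaft is PL/(AE) and that of the spring is P/k; compatibility requires their sum to equal δ_free.
So P = δ_free / [L/(AE) + 1/k] = 1.145 / [ 1175/(1375×112×10³) + 1/(190×10³) ].
P = 1.145 / 1.289×10⁻⁵ = 88800 N.

P ≈ 88.8 kN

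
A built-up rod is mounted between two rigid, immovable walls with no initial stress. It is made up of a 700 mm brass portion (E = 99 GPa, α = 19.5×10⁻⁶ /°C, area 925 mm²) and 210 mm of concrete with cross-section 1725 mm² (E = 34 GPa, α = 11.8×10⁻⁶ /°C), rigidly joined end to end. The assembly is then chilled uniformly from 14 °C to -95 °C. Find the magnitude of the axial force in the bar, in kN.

P ≈ 157 kN (tensile)

If the supports were absent, the total length change would be Σ αᵢΔT Lᵢ = 19.5×10⁻⁶×109×700 + 11.8×10⁻⁶×109×210 = 1.758 mm.
Since the ends are fixed, an axial force P builds up, equal in every segment, with P · Σ Lᵢ/(AᵢEᵢ) = δ_free.
Σ Lᵢ/(AᵢEᵢ) = 700/(925×99×10³) + 210/(1725×34×10³) = 1.122×10⁻⁵ mm/N.
P = 1.758 / 1.122×10⁻⁵ = 156600 N = 156.6 kN, tensile.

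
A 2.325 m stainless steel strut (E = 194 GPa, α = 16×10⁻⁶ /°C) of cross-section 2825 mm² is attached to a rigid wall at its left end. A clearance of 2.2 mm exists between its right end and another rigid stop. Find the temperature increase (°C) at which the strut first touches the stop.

ΔT ≈ 59.1 °C

Contact occurs when the free expansion equals the gap: αΔT L = 2.2 mm.
So ΔT = g/(αL) = 2.2/(16×10⁻⁶ × 2325) = 59.14 °C.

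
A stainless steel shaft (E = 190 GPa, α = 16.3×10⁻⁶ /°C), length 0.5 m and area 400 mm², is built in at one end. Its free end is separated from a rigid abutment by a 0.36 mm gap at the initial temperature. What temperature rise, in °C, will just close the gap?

The gap closes when αΔT L = 0.36 mm, since the shaft is still unstressed at that instant.
So ΔT = g/(αL) = 0.36/(16.3×10⁻⁶ × 500) = 44.17 °C.

ΔT ≈ 44.2 °C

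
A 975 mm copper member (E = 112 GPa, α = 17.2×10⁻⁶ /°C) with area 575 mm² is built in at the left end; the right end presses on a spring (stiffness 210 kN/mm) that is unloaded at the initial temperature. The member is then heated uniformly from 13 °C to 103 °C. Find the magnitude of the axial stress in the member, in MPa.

The unrestrained thermal change is αΔT L = 17.2×10⁻⁶ × 90 × 975 = 1.509 mm.
With a force P in the spring, the elastic change of the member is PL/(AE) and that of the spring is P/k; compatibility requires their sum to equal δ_free.
So P = δ_free / [L/(AE) + 1/k] = 1.509 / [ 975/(575×112×10³) + 1/(210×10³) ].
P = 1.509 / 1.99×10⁻⁵ = 75840 N.
σ = P/A = 75840/575 = 131.9 MPa.

σ ≈ 132 MPa (compressive)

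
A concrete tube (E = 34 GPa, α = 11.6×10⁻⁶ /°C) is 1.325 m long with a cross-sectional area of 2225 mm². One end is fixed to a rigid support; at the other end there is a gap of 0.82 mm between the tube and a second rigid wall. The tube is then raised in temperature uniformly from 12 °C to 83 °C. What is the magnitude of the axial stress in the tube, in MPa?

σ ≈ 6.96 MPa (compressive)

If the wall were absent the tube would grow by αΔT L = 11.6×10⁻⁶ × 71 × 1325 = 1.091 mm.
After closing the 0.82 mm clearance, 1.091 − 0.82 = 0.2713 mm of expansion remains to be suppressed by the wall.
Compatibility: PL/(AE) = 0.2713 mm, so σ = P/A = E × (0.2713/1325) = 6.961 MPa.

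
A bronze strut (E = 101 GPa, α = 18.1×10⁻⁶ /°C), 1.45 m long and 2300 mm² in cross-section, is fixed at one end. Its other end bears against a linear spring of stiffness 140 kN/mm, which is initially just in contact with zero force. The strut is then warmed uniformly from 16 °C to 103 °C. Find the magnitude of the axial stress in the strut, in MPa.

σ ≈ 74.2 MPa (compressive)

If the spring were absent the strut would lengthen by αΔT L = 18.1×10⁻⁶ × 87 × 1450 = 2.283 mm.
With a force P in the spring, the elastic change of the strut is PL/(AE) and that of the spring is P/k; compatibility requires their sum to equal δ_free.
P [ L/(AE) + 1/k ] = δ_free → P [ 1450/(2300×101×10³) + 1/(140×10³) ] = 2.283.
P = 2.283 / 1.338×10⁻⁵ = 170600 N.
σ = P/A = 170600/2300 = 74.17 MPa.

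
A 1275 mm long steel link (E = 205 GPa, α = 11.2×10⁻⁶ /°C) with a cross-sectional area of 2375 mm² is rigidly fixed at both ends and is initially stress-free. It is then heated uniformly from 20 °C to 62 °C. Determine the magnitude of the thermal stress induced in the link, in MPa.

σ ≈ 96.4 MPa (compressive)

The supports are rigid, so the total axial strain is zero. The restrained thermal strain is ε = αΔT = 11.2×10⁻⁶ × 42 = 470.4×10⁻⁶.
The stress required to suppress this strain is σ = Eε = 205×10³ × 470.4×10⁻⁶ = 96.43 MPa, compressive since the link is trying to expand.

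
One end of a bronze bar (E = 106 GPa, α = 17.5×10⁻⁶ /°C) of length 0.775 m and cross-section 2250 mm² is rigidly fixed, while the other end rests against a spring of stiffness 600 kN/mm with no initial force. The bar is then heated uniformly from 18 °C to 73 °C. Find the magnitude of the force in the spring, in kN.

Free thermal expansion: δ_free = αΔT L = 17.5×10⁻⁶ × 55 × 775 = 0.7459 mm.
With a force P in the spring, the elastic change of the bar is PL/(AE) and that of the spring is P/k; compatibility requires their sum to equal δ_free.
P [ L/(AE) + 1/k ] = δ_free → P [ 775/(2250×106×10³) + 1/(600×10³) ] = 0.7459.
P = 0.7459 / 4.916×10⁻⁶ = 151700 N.

P ≈ 152 kN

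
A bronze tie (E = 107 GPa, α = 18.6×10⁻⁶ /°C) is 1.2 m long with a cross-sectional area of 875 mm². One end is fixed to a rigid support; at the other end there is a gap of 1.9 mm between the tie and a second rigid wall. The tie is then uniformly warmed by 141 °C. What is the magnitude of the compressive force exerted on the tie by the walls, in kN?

Free thermal elongation = αΔT L = 18.6×10⁻⁶ × 141 × 1200 = 3.147 mm.
After closing the 1.9 mm clearance, 3.147 − 1.9 = 1.247 mm of expansion remains to be suppressed by the wall.
So σ = E(δ_free − g)/L = 107×10³ × 1.247/1200 = 111.2 MPa.
P = σA = 111.2 × 875 = 97.3 kN.

P ≈ 97.3 kN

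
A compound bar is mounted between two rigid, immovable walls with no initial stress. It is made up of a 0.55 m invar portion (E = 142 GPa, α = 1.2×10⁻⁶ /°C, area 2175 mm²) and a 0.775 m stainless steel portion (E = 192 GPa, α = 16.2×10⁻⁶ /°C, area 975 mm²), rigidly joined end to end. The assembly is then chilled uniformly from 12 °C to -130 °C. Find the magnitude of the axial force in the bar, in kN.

Free thermal contraction of the whole bar: Σ αᵢΔT Lᵢ = 1.2×10⁻⁶×142×550 + 16.2×10⁻⁶×142×775 = 1.877 mm.
The walls prevent any net length change, so an axial force P (same in every segment) develops. Compatibility: P · Σ Lᵢ/(AᵢEᵢ) = δ_free.
Σ Lᵢ/(AᵢEᵢ) = 550/(2175×142×10³) + 775/(975×192×10³) = 5.921×10⁻⁶ mm/N.
So P = 1.877 / 5.921×10⁻⁶ = 316.9 kN, tensile.

P ≈ 317 kN (tensile)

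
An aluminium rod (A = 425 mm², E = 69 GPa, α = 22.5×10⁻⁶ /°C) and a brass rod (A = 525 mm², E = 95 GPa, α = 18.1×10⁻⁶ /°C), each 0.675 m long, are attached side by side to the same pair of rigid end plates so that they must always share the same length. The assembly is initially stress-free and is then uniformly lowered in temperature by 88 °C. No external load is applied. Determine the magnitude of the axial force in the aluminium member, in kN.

P ≈ 7.15 kN (tensile in the aluminium)

The aluminium has the larger α, so on cooling it would change length more than the brass if both were free. The rigid plates force a common final length, so the aluminium is put into tension and the brass into compression, with equal and opposite forces P (no external load).
Setting the final lengths equal and cancelling L: (α₁ − α₂)ΔT = P/(A₁E₁) + P/(A₂E₂).
|α₁ − α₂|·ΔT = 4.4×10⁻⁶ × 88 = 0.0003872.
1/(A₁E₁) + 1/(A₂E₂) = 1/(425×69×10³) + 1/(525×95×10³) = 5.415×10⁻⁸ N⁻¹.
P = 0.0003872 / 5.415×10⁻⁸ = 7150 N = 7.15 kN.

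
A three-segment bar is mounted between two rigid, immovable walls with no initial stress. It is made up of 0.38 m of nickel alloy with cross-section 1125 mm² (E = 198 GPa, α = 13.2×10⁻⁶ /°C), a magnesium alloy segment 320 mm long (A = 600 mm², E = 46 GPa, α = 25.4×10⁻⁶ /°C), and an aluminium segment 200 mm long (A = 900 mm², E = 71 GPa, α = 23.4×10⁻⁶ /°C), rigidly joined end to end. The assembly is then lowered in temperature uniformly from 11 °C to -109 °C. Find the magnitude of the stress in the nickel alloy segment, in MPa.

σ ≈ 116 MPa (tensile)

With the walls removed the bar would change length by δ_free = Σ αᵢΔT Lᵢ = 13.2×10⁻⁶×120×380 + 25.4×10⁻⁶×120×320 + 23.4×10⁻⁶×120×200 = 2.139 mm.
Since the ends are fixed, an axial force P builds up, equal in every segment, with P · Σ Lᵢ/(AᵢEᵢ) = δ_free.
Σ Lᵢ/(AᵢEᵢ) = 380/(1125×198×10³) + 320/(600×46×10³) + 200/(900×71×10³) = 1.643×10⁻⁵ mm/N.
Hence P = δ_free / Σ(L/AE) = 2.139/1.643×10⁻⁵ = 130.2 kN (tensile).
σ_{nickel alloy} = P / A = 130200 / 1125 = 115.7 MPa.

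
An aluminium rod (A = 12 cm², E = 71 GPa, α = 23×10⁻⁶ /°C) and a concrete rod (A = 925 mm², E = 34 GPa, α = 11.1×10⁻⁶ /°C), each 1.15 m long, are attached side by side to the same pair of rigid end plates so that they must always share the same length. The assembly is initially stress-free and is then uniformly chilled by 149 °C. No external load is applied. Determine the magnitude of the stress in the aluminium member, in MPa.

σ ≈ 33.9 MPa (tensile)

Equilibrium of a rigid end plate with no external load gives equal and opposite internal forces ±P in the two members. Since α_{aluminium} > α_{concrete}, cooling drives the aluminium into tension and the concrete into compression.
Compatibility of the two members (thermal + elastic change equal): (α₁ − α₂)ΔT = P·[1/(A₁E₁) + 1/(A₂E₂)].
|α₁ − α₂|·ΔT = 11.9×10⁻⁶ × 149 = 0.001773.
1/(A₁E₁) + 1/(A₂E₂) = 1/(1200×71×10³) + 1/(925×34×10³) = 4.353×10⁻⁸ N⁻¹.
So P = 0.001773 / 4.353×10⁻⁸ = 40.73 kN.
σ_{aluminium} = P/A₁ = 40730/1200 = 33.94 MPa, tensile.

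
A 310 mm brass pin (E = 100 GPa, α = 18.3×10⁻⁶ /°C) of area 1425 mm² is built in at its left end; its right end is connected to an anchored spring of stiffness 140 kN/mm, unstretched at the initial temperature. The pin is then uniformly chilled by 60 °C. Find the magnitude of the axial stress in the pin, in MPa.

σ ≈ 25.6 MPa (tensile)

Free thermal contraction: δ_free = αΔT L = 18.3×10⁻⁶ × 60 × 310 = 0.3404 mm.
With a force P in the spring, the elastic change of the pin is PL/(AE) and that of the spring is P/k; compatibility requires their sum to equal δ_free.
So P = δ_free / [L/(AE) + 1/k] = 0.3404 / [ 310/(1425×100×10³) + 1/(140×10³) ].
P = 0.3404 / 9.318×10⁻⁶ = 36530 N.
σ = P/A = 36530/1425 = 25.63 MPa.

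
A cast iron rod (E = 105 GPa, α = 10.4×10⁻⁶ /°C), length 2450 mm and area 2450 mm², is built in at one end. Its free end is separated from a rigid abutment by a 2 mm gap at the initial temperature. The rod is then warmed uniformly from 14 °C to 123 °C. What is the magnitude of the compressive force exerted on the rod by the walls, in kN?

P ≈ 81.6 kN

If the wall were absent the rod would grow by αΔT L = 10.4×10⁻⁶ × 109 × 2450 = 2.777 mm.
After closing the 2 mm clearance, 2.777 − 2 = 0.7773 mm of expansion remains to be suppressed by the wall.
Compatibility: PL/(AE) = 0.7773 mm, so σ = P/A = E × (0.7773/2450) = 33.31 MPa.
P = σA = 33.31 × 2450 = 81.62 kN.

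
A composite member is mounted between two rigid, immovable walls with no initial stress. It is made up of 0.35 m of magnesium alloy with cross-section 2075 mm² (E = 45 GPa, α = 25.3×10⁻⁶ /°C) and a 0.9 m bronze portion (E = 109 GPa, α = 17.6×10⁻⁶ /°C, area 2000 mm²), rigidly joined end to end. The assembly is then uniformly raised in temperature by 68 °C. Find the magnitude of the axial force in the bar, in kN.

Free thermal expansion of the whole bar: Σ αᵢΔT Lᵢ = 25.3×10⁻⁶×68×350 + 17.6×10⁻⁶×68×900 = 1.679 mm.
Since the ends are fixed, an axial force P builds up, equal in every segment, with P · Σ Lᵢ/(AᵢEᵢ) = δ_free.
Σ Lᵢ/(AᵢEᵢ) = 350/(2075×45×10³) + 900/(2000×109×10³) = 7.877×10⁻⁶ mm/N.
P = 1.679 / 7.877×10⁻⁶ = 213200 N = 213.2 kN, compressive.

P ≈ 213 kN (compressive)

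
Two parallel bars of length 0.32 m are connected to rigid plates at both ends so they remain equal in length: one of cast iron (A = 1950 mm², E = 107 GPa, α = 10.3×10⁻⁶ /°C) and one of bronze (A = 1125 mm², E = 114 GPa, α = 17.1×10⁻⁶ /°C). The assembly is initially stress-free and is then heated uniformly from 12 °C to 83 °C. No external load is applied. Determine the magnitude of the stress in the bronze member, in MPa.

σ ≈ 34.1 MPa (compressive)

The bronze has the larger α, so on heating it would change length more than the cast iron if both were free. The rigid plates force a common final length, so the bronze is put into compression and the cast iron into tension, with equal and opposite forces P (no external load).
Setting the final lengths equal and cancelling L: (α₁ − α₂)ΔT = P/(A₁E₁) + P/(A₂E₂).
|α₁ − α₂|·ΔT = 6.8×10⁻⁶ × 71 = 0.0004828.
1/(A₁E₁) + 1/(A₂E₂) = 1/(1950×107×10³) + 1/(1125×114×10³) = 1.259×10⁻⁸ N⁻¹.
P = 0.0004828 / 1.259×10⁻⁸ = 38350 N = 38.35 kN.
σ_{bronze} = P/A₂ = 38350/1125 = 34.09 MPa, compressive.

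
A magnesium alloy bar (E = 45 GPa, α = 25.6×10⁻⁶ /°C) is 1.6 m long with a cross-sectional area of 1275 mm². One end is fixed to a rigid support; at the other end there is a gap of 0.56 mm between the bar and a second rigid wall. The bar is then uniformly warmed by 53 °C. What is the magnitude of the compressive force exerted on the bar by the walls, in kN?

Unrestrained expansion: δ_free = αΔT L = 25.6×10⁻⁶ × 53 × 1600 = 2.171 mm.
The gap closes (δ_free > 0.56 mm) and the wall then resists a further 2.171 − 0.56 = 1.611 mm of expansion.
That suppressed elongation corresponds to σ = E·Δ/L = 45×10³ × 1.611/1600 = 45.31 MPa.
P = σA = 45.31 × 1275 = 57.77 kN.

P ≈ 57.8 kN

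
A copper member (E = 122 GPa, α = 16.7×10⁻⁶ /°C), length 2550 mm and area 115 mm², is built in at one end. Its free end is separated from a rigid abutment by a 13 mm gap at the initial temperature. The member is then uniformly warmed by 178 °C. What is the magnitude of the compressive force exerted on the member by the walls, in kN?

Unrestrained expansion: δ_free = αΔT L = 16.7×10⁻⁶ × 178 × 2550 = 7.58 mm.
This is smaller than the 13 mm clearance, so the member expands freely without reaching the stop — the stress is zero.

P ≈ 0 kN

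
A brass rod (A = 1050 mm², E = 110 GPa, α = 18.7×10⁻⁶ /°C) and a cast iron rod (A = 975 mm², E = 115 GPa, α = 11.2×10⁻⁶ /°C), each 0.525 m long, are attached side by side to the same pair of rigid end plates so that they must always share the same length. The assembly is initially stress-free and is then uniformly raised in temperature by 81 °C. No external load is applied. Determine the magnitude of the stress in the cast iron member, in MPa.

Both members must finish at the same length. With the larger α, the brass tends to over-expand; the plates restrain it, putting the brass in compression and the cast iron in tension. With no external load the two internal forces are equal and opposite, magnitude P.
Equating the net (thermal + elastic) strains gives |α₁ − α₂|·ΔT = P·[1/(A₁E₁) + 1/(A₂E₂)].
|α₁ − α₂|·ΔT = 7.5×10⁻⁶ × 81 = 0.0006075.
1/(A₁E₁) + 1/(A₂E₂) = 1/(1050×110×10³) + 1/(975×115×10³) = 1.758×10⁻⁸ N⁻¹.
P = 0.0006075 / 1.758×10⁻⁸ = 34560 N = 34.56 kN.
σ_{cast iron} = P/A₂ = 34560/975 = 35.45 MPa, tensile.

σ ≈ 35.4 MPa (tensile)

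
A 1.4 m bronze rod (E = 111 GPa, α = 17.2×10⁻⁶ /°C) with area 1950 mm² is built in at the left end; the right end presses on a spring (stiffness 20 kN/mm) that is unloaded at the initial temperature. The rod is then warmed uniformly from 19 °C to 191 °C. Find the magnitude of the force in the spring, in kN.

P ≈ 73.3 kN

Free thermal expansion: δ_free = αΔT L = 17.2×10⁻⁶ × 172 × 1400 = 4.142 mm.
With a force P in the spring, the elastic change of the rod is PL/(AE) and that of the spring is P/k; compatibility requires their sum to equal δ_free.
P [ L/(AE) + 1/k ] = δ_free → P [ 1400/(1950×111×10³) + 1/(20×10³) ] = 4.142.
P = 4.142 / 5.647×10⁻⁵ = 73350 N.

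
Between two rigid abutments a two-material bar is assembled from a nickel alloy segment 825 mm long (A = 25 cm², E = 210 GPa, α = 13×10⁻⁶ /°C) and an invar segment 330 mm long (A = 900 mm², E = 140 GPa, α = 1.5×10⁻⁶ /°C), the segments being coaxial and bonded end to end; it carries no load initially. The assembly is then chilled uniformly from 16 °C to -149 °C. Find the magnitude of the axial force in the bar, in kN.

Free thermal contraction of the whole bar: Σ αᵢΔT Lᵢ = 13×10⁻⁶×165×825 + 1.5×10⁻⁶×165×330 = 1.851 mm.
Since the ends are fixed, an axial force P builds up, equal in every segment, with P · Σ Lᵢ/(AᵢEᵢ) = δ_free.
Σ Lᵢ/(AᵢEᵢ) = 825/(2500×210×10³) + 330/(900×140×10³) = 4.19×10⁻⁶ mm/N.
Hence P = δ_free / Σ(L/AE) = 1.851/4.19×10⁻⁶ = 441.8 kN (tensile).

P ≈ 442 kN (tensile)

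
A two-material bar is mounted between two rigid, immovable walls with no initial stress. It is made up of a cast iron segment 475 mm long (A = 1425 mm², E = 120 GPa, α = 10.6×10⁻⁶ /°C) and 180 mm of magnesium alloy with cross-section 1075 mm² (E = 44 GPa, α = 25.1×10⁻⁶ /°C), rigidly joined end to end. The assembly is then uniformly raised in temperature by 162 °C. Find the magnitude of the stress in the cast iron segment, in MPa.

With the walls removed the bar would change length by δ_free = Σ αᵢΔT Lᵢ = 10.6×10⁻⁶×162×475 + 25.1×10⁻⁶×162×180 = 1.548 mm.
The rigid supports impose zero overall length change; the single axial force P common to all segments must satisfy P Σ Lᵢ/(AᵢEᵢ) = δ_free.
The series flexibility is Σ Lᵢ/(AᵢEᵢ) = 475/(1425×120×10³) + 180/(1075×44×10³) = 6.583×10⁻⁶ mm/N.
Hence P = δ_free / Σ(L/AE) = 1.548/6.583×10⁻⁶ = 235.1 kN (compressive).
σ_{cast iron} = P / A = 235100 / 1425 = 165 MPa.

σ ≈ 165 MPa (compressive)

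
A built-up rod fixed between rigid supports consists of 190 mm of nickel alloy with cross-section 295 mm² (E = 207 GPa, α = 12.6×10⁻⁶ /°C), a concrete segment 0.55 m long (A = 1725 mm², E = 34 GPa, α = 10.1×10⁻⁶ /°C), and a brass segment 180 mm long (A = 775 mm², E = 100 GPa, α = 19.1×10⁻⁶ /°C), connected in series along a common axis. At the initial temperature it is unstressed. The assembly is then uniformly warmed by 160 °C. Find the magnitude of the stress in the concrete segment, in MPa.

If the supports were absent, the total length change would be Σ αᵢΔT Lᵢ = 12.6×10⁻⁶×160×190 + 10.1×10⁻⁶×160×550 + 19.1×10⁻⁶×160×180 = 1.822 mm.
Since the ends are fixed, an axial force P builds up, equal in every segment, with P · Σ Lᵢ/(AᵢEᵢ) = δ_free.
The series flexibility is Σ Lᵢ/(AᵢEᵢ) = 190/(295×207×10³) + 550/(1725×34×10³) + 180/(775×100×10³) = 1.481×10⁻⁵ mm/N.
Hence P = δ_free / Σ(L/AE) = 1.822/1.481×10⁻⁵ = 123 kN (compressive).
σ_{concrete} = P / A = 123000 / 1725 = 71.31 MPa.

σ ≈ 71.3 MPa (compressive)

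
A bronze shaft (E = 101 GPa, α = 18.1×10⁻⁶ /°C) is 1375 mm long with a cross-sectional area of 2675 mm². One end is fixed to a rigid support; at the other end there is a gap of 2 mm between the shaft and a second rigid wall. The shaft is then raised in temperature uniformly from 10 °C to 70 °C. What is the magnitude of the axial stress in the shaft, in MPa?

Free thermal elongation = αΔT L = 18.1×10⁻⁶ × 60 × 1375 = 1.493 mm.
Since δ_free = 1.49 mm is less than the 2 mm gap, the shaft never touches the wall. No axial force develops.

σ ≈ 0 MPa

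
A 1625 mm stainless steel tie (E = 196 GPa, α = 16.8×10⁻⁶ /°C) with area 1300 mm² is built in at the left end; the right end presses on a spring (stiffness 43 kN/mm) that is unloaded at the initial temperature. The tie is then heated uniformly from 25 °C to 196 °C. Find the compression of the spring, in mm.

δ ≈ 3.66 mm

The unrestrained thermal change is αΔT L = 16.8×10⁻⁶ × 171 × 1625 = 4.668 mm.
With a force P in the spring, the elastic change of the tie is PL/(AE) and that of the spring is P/k; compatibility requires their sum to equal δ_free.
So P = δ_free / [L/(AE) + 1/k] = 4.668 / [ 1625/(1300×196×10³) + 1/(43×10³) ].
P = 4.668 / 2.963×10⁻⁵ = 157500 N.
Spring compression = P/k = 157500/(43×10³) = 3.664 mm.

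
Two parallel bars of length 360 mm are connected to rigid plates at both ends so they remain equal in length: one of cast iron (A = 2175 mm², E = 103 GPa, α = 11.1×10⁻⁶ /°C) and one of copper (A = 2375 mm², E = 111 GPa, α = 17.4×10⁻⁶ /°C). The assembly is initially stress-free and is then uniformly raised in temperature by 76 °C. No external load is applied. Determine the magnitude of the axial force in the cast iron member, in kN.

P ≈ 58 kN (tensile in the cast iron)

The copper has the larger α, so on heating it would change length more than the cast iron if both were free. The rigid plates force a common final length, so the copper is put into compression and the cast iron into tension, with equal and opposite forces P (no external load).
Equating the net (thermal + elastic) strains gives |α₁ − α₂|·ΔT = P·[1/(A₁E₁) + 1/(A₂E₂)].
|α₁ − α₂|·ΔT = 6.3×10⁻⁶ × 76 = 0.0004788.
1/(A₁E₁) + 1/(A₂E₂) = 1/(2175×103×10³) + 1/(2375×111×10³) = 8.257×10⁻⁹ N⁻¹.
P = 0.0004788 / 8.257×10⁻⁹ = 57990 N = 57.99 kN.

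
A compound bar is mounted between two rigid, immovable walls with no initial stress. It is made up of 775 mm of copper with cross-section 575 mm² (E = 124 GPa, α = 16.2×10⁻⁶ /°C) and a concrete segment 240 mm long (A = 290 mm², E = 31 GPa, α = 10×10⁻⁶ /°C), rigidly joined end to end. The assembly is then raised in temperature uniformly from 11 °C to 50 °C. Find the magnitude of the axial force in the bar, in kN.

P ≈ 15.5 kN (compressive)

If the supports were absent, the total length change would be Σ αᵢΔT Lᵢ = 16.2×10⁻⁶×39×775 + 10×10⁻⁶×39×240 = 0.5832 mm.
The rigid supports impose zero overall length change; the single axial force P common to all segments must satisfy P Σ Lᵢ/(AᵢEᵢ) = δ_free.
Σ Lᵢ/(AᵢEᵢ) = 775/(575×124×10³) + 240/(290×31×10³) = 3.757×10⁻⁵ mm/N.
Hence P = δ_free / Σ(L/AE) = 0.5832/3.757×10⁻⁵ = 15.53 kN (compressive).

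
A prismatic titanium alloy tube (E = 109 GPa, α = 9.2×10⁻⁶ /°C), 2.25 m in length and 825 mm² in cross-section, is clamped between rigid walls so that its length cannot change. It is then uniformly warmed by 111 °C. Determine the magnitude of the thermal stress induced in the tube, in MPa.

σ ≈ 111 MPa (compressive)

The supports are rigid, so the total axial strain is zero. The restrained thermal strain is ε = αΔT = 9.2×10⁻⁶ × 111 = 1021.2×10⁻⁶.
The stress required to suppress this strain is σ = Eε = 109×10³ × 1021.2×10⁻⁶ = 111.3 MPa, compressive since the tube is trying to expand.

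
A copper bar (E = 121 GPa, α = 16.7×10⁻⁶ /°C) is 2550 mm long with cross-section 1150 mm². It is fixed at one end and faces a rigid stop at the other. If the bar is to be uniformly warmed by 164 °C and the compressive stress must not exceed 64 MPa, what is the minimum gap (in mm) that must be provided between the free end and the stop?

g ≈ 5.64 mm

With no wall the bar would lengthen by αΔT L = 16.7×10⁻⁶ × 164 × 2550 = 6.984 mm.
A stress of 64 MPa corresponds to the wall pushing the bar back by σL/E = 64×2550/(121×10³) = 1.349 mm.
The gap must absorb the remainder: g_min = 6.984 − 1.349 = 5.635 mm.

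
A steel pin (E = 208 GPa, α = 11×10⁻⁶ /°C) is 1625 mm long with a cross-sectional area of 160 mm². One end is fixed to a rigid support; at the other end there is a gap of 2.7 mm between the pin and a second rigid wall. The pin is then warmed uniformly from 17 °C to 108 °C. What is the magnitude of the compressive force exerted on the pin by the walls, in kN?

P ≈ 0 kN

If the wall were absent the pin would grow by αΔT L = 11×10⁻⁶ × 91 × 1625 = 1.627 mm.
This is smaller than the 2.7 mm clearance, so the pin expands freely without reaching the stop — the stress is zero.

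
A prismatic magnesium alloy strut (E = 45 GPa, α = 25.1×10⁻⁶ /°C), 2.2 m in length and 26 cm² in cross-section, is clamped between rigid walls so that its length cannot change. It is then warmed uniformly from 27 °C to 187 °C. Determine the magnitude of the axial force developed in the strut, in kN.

P ≈ 470 kN (compressive)

The ends cannot move, so σ = EαΔT = 45×10³ × 25.1×10⁻⁶ × 160 = 180.7 MPa.
P = AEαΔT = 2600 × 45×10³ × 25.1×10⁻⁶ × 160 = 469.9 kN (compressive).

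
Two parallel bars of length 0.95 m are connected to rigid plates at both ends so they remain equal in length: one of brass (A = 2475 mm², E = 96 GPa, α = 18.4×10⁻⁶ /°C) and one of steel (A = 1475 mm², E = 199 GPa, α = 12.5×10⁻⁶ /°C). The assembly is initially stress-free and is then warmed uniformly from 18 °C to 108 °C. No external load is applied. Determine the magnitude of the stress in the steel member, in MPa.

σ ≈ 47.3 MPa (tensile)

Equilibrium of a rigid end plate with no external load gives equal and opposite internal forces ±P in the two members. Since α_{brass} > α_{steel}, heating drives the brass into compression and the steel into tension.
Setting the final lengths equal and cancelling L: (α₁ − α₂)ΔT = P/(A₁E₁) + P/(A₂E₂).
|α₁ − α₂|·ΔT = 5.9×10⁻⁶ × 90 = 0.000531.
1/(A₁E₁) + 1/(A₂E₂) = 1/(2475×96×10³) + 1/(1475×199×10³) = 7.616×10⁻⁹ N⁻¹.
So P = 0.000531 / 7.616×10⁻⁹ = 69.73 kN.
σ_{steel} = P/A₂ = 69730/1475 = 47.27 MPa, tensile.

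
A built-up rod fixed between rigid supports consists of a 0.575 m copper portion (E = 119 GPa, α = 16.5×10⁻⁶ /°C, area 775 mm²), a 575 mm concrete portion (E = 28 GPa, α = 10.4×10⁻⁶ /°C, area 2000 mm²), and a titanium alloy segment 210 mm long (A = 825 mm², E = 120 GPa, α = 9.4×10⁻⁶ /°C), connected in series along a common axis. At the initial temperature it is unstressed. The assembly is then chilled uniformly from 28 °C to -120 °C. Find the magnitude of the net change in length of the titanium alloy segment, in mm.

|ΔL| ≈ 0.00186 mm

If the supports were absent, the total length change would be Σ αᵢΔT Lᵢ = 16.5×10⁻⁶×148×575 + 10.4×10⁻⁶×148×575 + 9.4×10⁻⁶×148×210 = 2.581 mm.
The rigid supports impose zero overall length change; the single axial force P common to all segments must satisfy P Σ Lᵢ/(AᵢEᵢ) = δ_free.
Σ Lᵢ/(AᵢEᵢ) = 575/(775×119×10³) + 575/(2000×28×10³) + 210/(825×120×10³) = 1.862×10⁻⁵ mm/N.
Hence P = δ_free / Σ(L/AE) = 2.581/1.862×10⁻⁵ = 138.6 kN (tensile).
For the titanium alloy segment, free thermal change = 9.4×10⁻⁶×148×210 = 0.2922 mm and elastic change from P = 138600×210/(825×120×10³) = 0.294 mm; these oppose, so the net change is 0.00186 mm (segment lengthens).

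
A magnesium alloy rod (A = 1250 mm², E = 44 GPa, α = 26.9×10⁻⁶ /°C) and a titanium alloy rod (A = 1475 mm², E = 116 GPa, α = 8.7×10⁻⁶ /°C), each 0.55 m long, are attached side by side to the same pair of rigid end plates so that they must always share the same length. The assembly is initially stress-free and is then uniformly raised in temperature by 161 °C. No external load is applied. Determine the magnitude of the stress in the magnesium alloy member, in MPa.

σ ≈ 97.6 MPa (compressive)

Equilibrium of a rigid end plate with no external load gives equal and opposite internal forces ±P in the two members. Since α_{magnesium alloy} > α_{titanium alloy}, heating drives the magnesium alloy into compression and the titanium alloy into tension.
Compatibility of the two members (thermal + elastic change equal): (α₁ − α₂)ΔT = P·[1/(A₁E₁) + 1/(A₂E₂)].
|α₁ − α₂|·ΔT = 18.2×10⁻⁶ × 161 = 0.00293.
1/(A₁E₁) + 1/(A₂E₂) = 1/(1250×44×10³) + 1/(1475×116×10³) = 2.403×10⁻⁸ N⁻¹.
So P = 0.00293 / 2.403×10⁻⁸ = 122 kN.
σ_{magnesium alloy} = P/A₁ = 122000/1250 = 97.57 MPa, compressive.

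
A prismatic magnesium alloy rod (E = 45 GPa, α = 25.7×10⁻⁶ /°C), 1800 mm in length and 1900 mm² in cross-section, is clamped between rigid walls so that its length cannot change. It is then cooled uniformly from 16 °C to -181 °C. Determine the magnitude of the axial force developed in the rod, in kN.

With zero net strain, σ = E·αΔT = 45 GPa × 25.7×10⁻⁶ × 197 = 227.8 MPa.
Axial force P = σA = 227.8 × 1900 = 432900 N = 432.9 kN, tensile.

P ≈ 433 kN (tensile)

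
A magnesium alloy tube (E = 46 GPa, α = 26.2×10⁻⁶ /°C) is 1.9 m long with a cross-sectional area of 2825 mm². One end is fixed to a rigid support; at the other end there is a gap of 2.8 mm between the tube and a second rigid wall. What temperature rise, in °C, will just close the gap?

The gap closes when αΔT L = 2.8 mm, since the tube is still unstressed at that instant.
So ΔT = g/(αL) = 2.8/(26.2×10⁻⁶ × 1900) = 56.25 °C.

ΔT ≈ 56.2 °C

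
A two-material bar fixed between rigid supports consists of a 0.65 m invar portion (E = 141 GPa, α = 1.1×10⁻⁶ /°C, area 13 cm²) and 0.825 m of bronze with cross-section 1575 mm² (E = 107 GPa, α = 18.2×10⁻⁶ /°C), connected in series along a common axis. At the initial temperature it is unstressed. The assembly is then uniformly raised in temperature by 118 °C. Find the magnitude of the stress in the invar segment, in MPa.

If the supports were absent, the total length change would be Σ αᵢΔT Lᵢ = 1.1×10⁻⁶×118×650 + 18.2×10⁻⁶×118×825 = 1.856 mm.
The rigid supports impose zero overall length change; the single axial force P common to all segments must satisfy P Σ Lᵢ/(AᵢEᵢ) = δ_free.
Σ Lᵢ/(AᵢEᵢ) = 650/(1300×141×10³) + 825/(1575×107×10³) = 8.442×10⁻⁶ mm/N.
So P = 1.856 / 8.442×10⁻⁶ = 219.9 kN, compressive.
σ_{invar} = P / A = 219900 / 1300 = 169.1 MPa.

σ ≈ 169 MPa (compressive)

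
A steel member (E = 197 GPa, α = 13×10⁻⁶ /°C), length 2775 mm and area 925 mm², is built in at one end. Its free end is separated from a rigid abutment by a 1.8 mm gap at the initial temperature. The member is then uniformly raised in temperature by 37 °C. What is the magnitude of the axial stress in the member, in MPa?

If the wall were absent the member would grow by αΔT L = 13×10⁻⁶ × 37 × 2775 = 1.335 mm.
Since δ_free = 1.33 mm is less than the 1.8 mm gap, the member never touches the wall. No axial force develops.

σ ≈ 0 MPa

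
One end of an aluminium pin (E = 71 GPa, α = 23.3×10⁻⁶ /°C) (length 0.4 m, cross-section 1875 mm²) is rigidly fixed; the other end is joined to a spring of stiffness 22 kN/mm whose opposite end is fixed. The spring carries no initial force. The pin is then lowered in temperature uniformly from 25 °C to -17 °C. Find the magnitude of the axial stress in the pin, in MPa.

σ ≈ 4.31 MPa (tensile)

If the spring were absent the pin would shorten by αΔT L = 23.3×10⁻⁶ × 42 × 400 = 0.3914 mm.
Let P be the tensile force in the spring. The pin extends elastically by PL/(AE) and the spring stretches by P/k; together these equal δ_free.
So P = δ_free / [L/(AE) + 1/k] = 0.3914 / [ 400/(1875×71×10³) + 1/(22×10³) ].
P = 0.3914 / 4.846×10⁻⁵ = 8078 N.
σ = P/A = 8078/1875 = 4.308 MPa.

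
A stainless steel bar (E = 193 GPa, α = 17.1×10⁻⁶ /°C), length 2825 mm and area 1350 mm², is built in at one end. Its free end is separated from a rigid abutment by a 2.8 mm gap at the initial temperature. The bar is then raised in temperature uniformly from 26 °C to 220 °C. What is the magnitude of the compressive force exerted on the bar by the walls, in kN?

Free thermal elongation = αΔT L = 17.1×10⁻⁶ × 194 × 2825 = 9.372 mm.
This exceeds the 2.8 mm gap, so the wall pushes back. The portion of expansion that must be recovered elastically is δ_free − gap = 9.372 − 2.8 = 6.572 mm.
That suppressed elongation corresponds to σ = E·Δ/L = 193×10³ × 6.572/2825 = 449 MPa.
P = σA = 449 × 1350 = 606.1 kN.

P ≈ 606 kN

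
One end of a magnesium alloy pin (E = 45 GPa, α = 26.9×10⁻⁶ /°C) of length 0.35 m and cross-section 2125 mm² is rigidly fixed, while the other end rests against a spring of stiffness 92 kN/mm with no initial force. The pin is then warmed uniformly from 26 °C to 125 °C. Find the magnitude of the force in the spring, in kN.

P ≈ 64.2 kN

The unrestrained thermal change is αΔT L = 26.9×10⁻⁶ × 99 × 350 = 0.9321 mm.
Let P be the compressive force at the spring. The pin shortens elastically by PL/(AE) and the spring compresses by P/k; together these equal δ_free.
So P = δ_free / [L/(AE) + 1/k] = 0.9321 / [ 350/(2125×45×10³) + 1/(92×10³) ].
P = 0.9321 / 1.453×10⁻⁵ = 64150 N.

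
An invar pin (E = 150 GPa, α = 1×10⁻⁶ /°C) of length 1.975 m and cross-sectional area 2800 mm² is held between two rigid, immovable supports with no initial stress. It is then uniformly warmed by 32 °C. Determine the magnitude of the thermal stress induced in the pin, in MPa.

Because both ends are immovable the net strain is zero, and the suppressed thermal strain is αΔT = 1×10⁻⁶ × 32 = 32×10⁻⁶.
σ = EαΔT = 150×10³ × 1×10⁻⁶ × 32 = 4.8 MPa (compressive; the pin is trying to expand).

σ ≈ 4.8 MPa (compressive)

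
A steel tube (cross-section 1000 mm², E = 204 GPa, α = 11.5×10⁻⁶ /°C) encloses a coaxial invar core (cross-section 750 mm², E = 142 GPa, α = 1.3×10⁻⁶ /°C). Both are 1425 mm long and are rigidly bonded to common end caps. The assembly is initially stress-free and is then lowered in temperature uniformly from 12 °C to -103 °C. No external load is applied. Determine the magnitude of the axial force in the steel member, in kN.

P ≈ 82.1 kN (tensile in the steel)

The steel has the larger α, so on cooling it would change length more than the invar if both were free. The rigid plates force a common final length, so the steel is put into tension and the invar into compression, with equal and opposite forces P (no external load).
Equating the net (thermal + elastic) strains gives |α₁ − α₂|·ΔT = P·[1/(A₁E₁) + 1/(A₂E₂)].
|α₁ − α₂|·ΔT = 10.2×10⁻⁶ × 115 = 0.001173.
1/(A₁E₁) + 1/(A₂E₂) = 1/(1000×204×10³) + 1/(750×142×10³) = 1.429×10⁻⁸ N⁻¹.
P = 0.001173 / 1.429×10⁻⁸ = 82080 N = 82.08 kN.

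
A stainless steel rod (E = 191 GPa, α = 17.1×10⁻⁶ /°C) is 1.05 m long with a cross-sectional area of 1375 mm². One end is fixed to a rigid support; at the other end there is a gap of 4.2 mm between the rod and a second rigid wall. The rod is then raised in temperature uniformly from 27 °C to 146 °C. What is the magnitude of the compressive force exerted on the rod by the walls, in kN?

P ≈ 0 kN

Unrestrained expansion: δ_free = αΔT L = 17.1×10⁻⁶ × 119 × 1050 = 2.137 mm.
Since δ_free = 2.14 mm is less than the 4.2 mm gap, the rod never touches the wall. No axial force develops.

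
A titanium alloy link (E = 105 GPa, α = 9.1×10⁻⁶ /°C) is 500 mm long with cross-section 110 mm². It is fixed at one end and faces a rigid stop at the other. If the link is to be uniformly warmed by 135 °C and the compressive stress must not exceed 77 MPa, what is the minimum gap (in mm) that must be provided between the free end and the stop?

g ≈ 0.248 mm

With no wall the link would lengthen by αΔT L = 9.1×10⁻⁶ × 135 × 500 = 0.6142 mm.
At the allowable stress the elastic shortening the wall may impose is σL/E = 77 × 500 / (105×10³) = 0.3667 mm.
The gap must absorb the remainder: g_min = 0.6142 − 0.3667 = 0.2476 mm.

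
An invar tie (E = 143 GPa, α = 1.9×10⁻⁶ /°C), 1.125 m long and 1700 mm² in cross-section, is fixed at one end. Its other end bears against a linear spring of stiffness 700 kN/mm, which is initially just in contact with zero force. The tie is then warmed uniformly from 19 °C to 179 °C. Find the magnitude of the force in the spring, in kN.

P ≈ 56.5 kN

Free thermal expansion: δ_free = αΔT L = 1.9×10⁻⁶ × 160 × 1125 = 0.342 mm.
Let P be the compressive force at the spring. The tie shortens elastically by PL/(AE) and the spring compresses by P/k; together these equal δ_free.
So P = δ_free / [L/(AE) + 1/k] = 0.342 / [ 1125/(1700×143×10³) + 1/(700×10³) ].
P = 0.342 / 6.056×10⁻⁶ = 56470 N.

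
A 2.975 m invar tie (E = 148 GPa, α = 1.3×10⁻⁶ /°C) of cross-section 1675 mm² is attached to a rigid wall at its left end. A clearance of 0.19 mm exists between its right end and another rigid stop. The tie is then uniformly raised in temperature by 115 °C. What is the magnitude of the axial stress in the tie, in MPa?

Unrestrained expansion: δ_free = αΔT L = 1.3×10⁻⁶ × 115 × 2975 = 0.4448 mm.
The gap closes (δ_free > 0.19 mm) and the wall then resists a further 0.4448 − 0.19 = 0.2548 mm of expansion.
So σ = E(δ_free − g)/L = 148×10³ × 0.2548/2975 = 12.67 MPa.

σ ≈ 12.7 MPa (compressive)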